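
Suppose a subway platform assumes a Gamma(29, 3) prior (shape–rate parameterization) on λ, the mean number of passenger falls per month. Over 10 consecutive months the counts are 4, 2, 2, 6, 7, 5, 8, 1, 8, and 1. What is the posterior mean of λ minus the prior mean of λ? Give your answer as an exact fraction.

Total count: 4 + 2 + 2 + 6 + 7 + 5 + 8 + 1 + 8 + 1 = 44.
Total exposure: 10 months.
Conjugate update: add total count to the shape and total exposure to the rate, giving Gamma(73, 13).
Posterior mean = 73/13 = 73/13; prior mean = 29/3 = 29/3. Difference = 73/13 − 29/3 = -158/39.

-158/39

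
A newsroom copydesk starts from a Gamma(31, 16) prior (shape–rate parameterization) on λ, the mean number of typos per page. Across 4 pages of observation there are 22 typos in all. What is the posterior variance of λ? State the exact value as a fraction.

Total count 22 over total exposure 4 pages.
Gamma(α, β) with Poisson data over total exposure Σt gives posterior Gamma(α+Σx, β+Σt) = Gamma(53, 20).
Posterior variance = α'/β'² = 53/400.

53/400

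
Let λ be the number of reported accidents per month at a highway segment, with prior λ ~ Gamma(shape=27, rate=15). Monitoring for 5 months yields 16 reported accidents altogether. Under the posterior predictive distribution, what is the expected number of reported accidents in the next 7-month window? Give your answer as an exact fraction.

301/20

Total count 16 over total exposure 5 months.
The Gamma prior is conjugate for the Poisson rate, so λ | data ~ Gamma(27+16, 15+5) = Gamma(43, 20).
Predictive mean over a 7-month window = T·E[λ|data] = 7·43/20 = 301/20.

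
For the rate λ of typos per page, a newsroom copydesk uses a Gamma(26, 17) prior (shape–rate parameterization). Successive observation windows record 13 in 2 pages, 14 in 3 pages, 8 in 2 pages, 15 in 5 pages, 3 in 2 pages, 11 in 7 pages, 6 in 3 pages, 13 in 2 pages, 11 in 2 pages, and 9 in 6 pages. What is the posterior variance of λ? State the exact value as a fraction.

Total count: 13 + 14 + 8 + 15 + 3 + 11 + 6 + 13 + 11 + 9 = 103.
Total exposure: 2 + 3 + 2 + 5 + 2 + 7 + 3 + 2 + 2 + 6 = 34 pages.
Posterior: α' = 26 + 103 = 129, β' = 17 + 34 = 51.
Posterior variance = α'/β'² = 129/2601 = 43/867.

43/867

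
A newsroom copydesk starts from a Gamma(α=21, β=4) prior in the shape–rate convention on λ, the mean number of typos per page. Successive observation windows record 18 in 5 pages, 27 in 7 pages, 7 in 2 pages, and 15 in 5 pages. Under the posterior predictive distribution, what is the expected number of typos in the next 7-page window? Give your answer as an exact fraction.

616/23

Total count: 18 + 27 + 7 + 15 = 67.
Total exposure: 5 + 7 + 2 + 5 = 19 pages.
Conjugate update: add total count to the shape and total exposure to the rate, giving Gamma(88, 23).
Predictive mean over a 7-page window = T·E[λ|data] = 7·88/23 = 616/23.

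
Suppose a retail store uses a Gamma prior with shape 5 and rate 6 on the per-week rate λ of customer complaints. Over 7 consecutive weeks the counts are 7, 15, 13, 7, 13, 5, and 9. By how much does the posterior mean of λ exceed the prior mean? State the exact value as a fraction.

379/78

Total count: 7 + 15 + 13 + 7 + 13 + 5 + 9 = 69.
Total exposure: 7 weeks.
Posterior: α' = 5 + 69 = 74, β' = 6 + 7 = 13.
Posterior mean = 74/13 = 74/13; prior mean = 5/6 = 5/6. Difference = 74/13 − 5/6 = 379/78.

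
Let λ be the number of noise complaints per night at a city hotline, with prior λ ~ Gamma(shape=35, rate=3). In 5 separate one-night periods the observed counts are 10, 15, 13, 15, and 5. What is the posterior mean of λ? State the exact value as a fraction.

93/8

Total count: 10 + 15 + 13 + 15 + 5 = 58.
Total exposure: 5 nights.
Gamma(α, β) with Poisson data over total exposure Σt gives posterior Gamma(α+Σx, β+Σt) = Gamma(93, 8).
Posterior mean = α'/β' = 93/8.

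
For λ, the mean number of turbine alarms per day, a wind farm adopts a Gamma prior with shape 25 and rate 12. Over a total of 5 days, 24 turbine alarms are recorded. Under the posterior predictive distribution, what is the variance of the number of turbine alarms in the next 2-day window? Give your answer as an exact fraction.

1862/289

Total count 24 over total exposure 5 days.
Conjugate update: add total count to the shape and total exposure to the rate, giving Gamma(49, 17).
The posterior predictive for a window of length T is Negative Binomial with variance T·α'·(β'+T)/β'² = 2·49·19/289 = 1862/289.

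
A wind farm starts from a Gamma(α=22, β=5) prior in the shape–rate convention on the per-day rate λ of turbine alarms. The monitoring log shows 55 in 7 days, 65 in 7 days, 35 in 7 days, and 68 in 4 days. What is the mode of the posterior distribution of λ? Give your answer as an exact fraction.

122/15

Total count: 55 + 65 + 35 + 68 = 223.
Total exposure: 7 + 7 + 7 + 4 = 25 days.
Posterior: α' = 22 + 223 = 245, β' = 5 + 25 = 30.
Posterior mode = (α'−1)/β' = 244/30 = 122/15.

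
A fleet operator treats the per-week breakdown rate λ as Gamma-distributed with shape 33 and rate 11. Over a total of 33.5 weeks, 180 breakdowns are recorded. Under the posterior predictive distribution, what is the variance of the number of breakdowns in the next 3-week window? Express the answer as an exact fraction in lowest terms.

Total count 180 over total exposure 33.5 weeks.
Conjugate update: add total count to the shape and total exposure to the rate, giving Gamma(213, 89/2).
The posterior predictive for a window of length T is Negative Binomial with variance T·α'·(β'+T)/β'² = 3·213·(95/2)/(7921/4) = 121410/7921.

121410/7921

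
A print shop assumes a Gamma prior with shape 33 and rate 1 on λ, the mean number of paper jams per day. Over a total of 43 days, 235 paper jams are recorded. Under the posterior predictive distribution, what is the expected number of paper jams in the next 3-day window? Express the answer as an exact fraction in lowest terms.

Total count 235 over total exposure 43 days.
Posterior: α' = 33 + 235 = 268, β' = 1 + 43 = 44.
Predictive mean over a 3-day window = T·E[λ|data] = 3·268/44 = 201/11.

201/11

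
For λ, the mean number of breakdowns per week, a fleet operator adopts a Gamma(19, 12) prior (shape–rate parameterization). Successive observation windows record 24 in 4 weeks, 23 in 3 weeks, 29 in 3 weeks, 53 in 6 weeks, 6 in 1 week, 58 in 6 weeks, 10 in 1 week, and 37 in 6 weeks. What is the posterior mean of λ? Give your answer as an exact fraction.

37/6

Total count: 24 + 23 + 29 + 53 + 6 + 58 + 10 + 37 = 240.
Total exposure: 4 + 3 + 3 + 6 + 1 + 6 + 1 + 6 = 30 weeks.
Posterior: α' = 19 + 240 = 259, β' = 12 + 30 = 42.
Posterior mean = α'/β' = 259/42 = 37/6.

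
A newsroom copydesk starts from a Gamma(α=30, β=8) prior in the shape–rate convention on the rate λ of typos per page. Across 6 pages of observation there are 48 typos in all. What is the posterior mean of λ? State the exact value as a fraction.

Total count 48 over total exposure 6 pages.
The Gamma prior is conjugate for the Poisson rate, so λ | data ~ Gamma(30+48, 8+6) = Gamma(78, 14).
Posterior mean = α'/β' = 78/14 = 39/7.

39/7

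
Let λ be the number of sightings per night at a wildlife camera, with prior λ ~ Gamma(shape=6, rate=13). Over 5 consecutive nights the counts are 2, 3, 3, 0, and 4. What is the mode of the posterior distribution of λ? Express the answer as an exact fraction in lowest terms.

17/18

Total count: 2 + 3 + 3 + 0 + 4 = 12.
Total exposure: 5 nights.
Gamma(α, β) with Poisson data over total exposure Σt gives posterior Gamma(α+Σx, β+Σt) = Gamma(18, 18).
Posterior mode = (α'−1)/β' = 17/18.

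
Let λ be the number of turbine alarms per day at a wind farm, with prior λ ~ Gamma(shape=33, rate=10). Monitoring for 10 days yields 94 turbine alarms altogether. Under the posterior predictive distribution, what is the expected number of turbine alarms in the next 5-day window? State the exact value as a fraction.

Total count 94 over total exposure 10 days.
The Gamma prior is conjugate for the Poisson rate, so λ | data ~ Gamma(33+94, 10+10) = Gamma(127, 20).
Predictive mean over a 5-day window = T·E[λ|data] = 5·127/20 = 127/4.

127/4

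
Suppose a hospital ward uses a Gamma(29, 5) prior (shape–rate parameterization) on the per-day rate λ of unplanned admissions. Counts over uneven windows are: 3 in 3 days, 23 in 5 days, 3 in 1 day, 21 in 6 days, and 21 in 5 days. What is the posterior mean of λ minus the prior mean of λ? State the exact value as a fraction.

Total count: 3 + 23 + 3 + 21 + 21 = 71.
Total exposure: 3 + 5 + 1 + 6 + 5 = 20 days.
Conjugate update: add total count to the shape and total exposure to the rate, giving Gamma(100, 25).
Posterior mean = 100/25 = 4; prior mean = 29/5 = 29/5. Difference = 4 − 29/5 = -9/5.

-9/5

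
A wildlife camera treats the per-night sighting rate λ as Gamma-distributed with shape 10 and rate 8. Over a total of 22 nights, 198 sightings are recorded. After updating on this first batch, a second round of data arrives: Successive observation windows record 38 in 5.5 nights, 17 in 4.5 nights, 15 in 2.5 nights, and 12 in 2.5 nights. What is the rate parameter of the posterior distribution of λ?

45

Total count 198 over total exposure 22 nights.
After the first batch: Gamma(10 + 198, 8 + 22) = Gamma(208, 30).
Total count: 38 + 17 + 15 + 12 = 82.
Total exposure: 5.5 + 4.5 + 2.5 + 2.5 = 15 nights.
After the second batch: Gamma(208 + 82, 30 + 15) = Gamma(290, 45).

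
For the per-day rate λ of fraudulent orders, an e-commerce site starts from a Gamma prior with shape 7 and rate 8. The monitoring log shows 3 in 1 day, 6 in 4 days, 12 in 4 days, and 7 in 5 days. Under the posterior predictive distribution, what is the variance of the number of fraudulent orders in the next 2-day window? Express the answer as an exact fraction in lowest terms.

Total count: 3 + 6 + 12 + 7 = 28.
Total exposure: 1 + 4 + 4 + 5 = 14 days.
Posterior: α' = 7 + 28 = 35, β' = 8 + 14 = 22.
The posterior predictive for a window of length T is Negative Binomial with variance T·α'·(β'+T)/β'² = 2·35·24/484 = 420/121.

420/121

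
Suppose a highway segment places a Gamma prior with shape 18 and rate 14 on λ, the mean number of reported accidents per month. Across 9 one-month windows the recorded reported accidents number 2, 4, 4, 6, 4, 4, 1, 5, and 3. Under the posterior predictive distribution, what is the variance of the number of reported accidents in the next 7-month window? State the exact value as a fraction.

10710/529

Total count: 2 + 4 + 4 + 6 + 4 + 4 + 1 + 5 + 3 = 33.
Total exposure: 9 months.
Posterior: α' = 18 + 33 = 51, β' = 14 + 9 = 23.
The posterior predictive for a window of length T is Negative Binomial with variance T·α'·(β'+T)/β'² = 7·51·30/529 = 10710/529.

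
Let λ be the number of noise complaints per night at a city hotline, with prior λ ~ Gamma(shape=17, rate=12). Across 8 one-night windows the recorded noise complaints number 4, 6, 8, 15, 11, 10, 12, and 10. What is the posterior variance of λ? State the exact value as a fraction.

Total count: 4 + 6 + 8 + 15 + 11 + 10 + 12 + 10 = 76.
Total exposure: 8 nights.
The Gamma prior is conjugate for the Poisson rate, so λ | data ~ Gamma(17+76, 12+8) = Gamma(93, 20).
Posterior variance = α'/β'² = 93/400.

93/400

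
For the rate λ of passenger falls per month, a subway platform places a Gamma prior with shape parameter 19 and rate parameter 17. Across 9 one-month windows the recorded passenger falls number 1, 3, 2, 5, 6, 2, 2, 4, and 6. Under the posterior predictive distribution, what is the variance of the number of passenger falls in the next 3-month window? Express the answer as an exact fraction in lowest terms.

Total count: 1 + 3 + 2 + 5 + 6 + 2 + 2 + 4 + 6 = 31.
Total exposure: 9 months.
By Gamma–Poisson conjugacy, the posterior is Gamma(α + Σx, β + Σt) = Gamma(19 + 31, 17 + 9) = Gamma(50, 26).
The posterior predictive for a window of length T is Negative Binomial with variance T·α'·(β'+T)/β'² = 3·50·29/676 = 2175/338.

2175/338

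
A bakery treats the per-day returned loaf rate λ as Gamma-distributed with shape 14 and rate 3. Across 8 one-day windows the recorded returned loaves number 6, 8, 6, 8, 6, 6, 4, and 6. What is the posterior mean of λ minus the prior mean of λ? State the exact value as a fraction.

Total count: 6 + 8 + 6 + 8 + 6 + 6 + 4 + 6 = 50.
Total exposure: 8 days.
Gamma(α, β) with Poisson data over total exposure Σt gives posterior Gamma(α+Σx, β+Σt) = Gamma(64, 11).
Posterior mean = 64/11 = 64/11; prior mean = 14/3 = 14/3. Difference = 64/11 − 14/3 = 38/33.

38/33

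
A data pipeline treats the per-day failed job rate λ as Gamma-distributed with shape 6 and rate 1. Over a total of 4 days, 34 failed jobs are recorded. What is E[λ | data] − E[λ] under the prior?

2

Total count 34 over total exposure 4 days.
Gamma(α, β) with Poisson data over total exposure Σt gives posterior Gamma(α+Σx, β+Σt) = Gamma(40, 5).
Posterior mean = 40/5 = 8; prior mean = 6/1 = 6. Difference = 8 − 6 = 2.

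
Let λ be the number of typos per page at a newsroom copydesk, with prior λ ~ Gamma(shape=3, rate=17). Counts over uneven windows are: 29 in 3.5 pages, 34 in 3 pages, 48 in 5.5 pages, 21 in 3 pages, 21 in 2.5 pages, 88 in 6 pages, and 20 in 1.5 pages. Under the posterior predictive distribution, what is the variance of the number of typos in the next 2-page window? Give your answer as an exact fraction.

1936/147

Total count: 29 + 34 + 48 + 21 + 21 + 88 + 20 = 261.
Total exposure: 3.5 + 3 + 5.5 + 3 + 2.5 + 6 + 1.5 = 25 pages.
By Gamma–Poisson conjugacy, the posterior is Gamma(α + Σx, β + Σt) = Gamma(3 + 261, 17 + 25) = Gamma(264, 42).
The posterior predictive for a window of length T is Negative Binomial with variance T·α'·(β'+T)/β'² = 2·264·44/1764 = 1936/147.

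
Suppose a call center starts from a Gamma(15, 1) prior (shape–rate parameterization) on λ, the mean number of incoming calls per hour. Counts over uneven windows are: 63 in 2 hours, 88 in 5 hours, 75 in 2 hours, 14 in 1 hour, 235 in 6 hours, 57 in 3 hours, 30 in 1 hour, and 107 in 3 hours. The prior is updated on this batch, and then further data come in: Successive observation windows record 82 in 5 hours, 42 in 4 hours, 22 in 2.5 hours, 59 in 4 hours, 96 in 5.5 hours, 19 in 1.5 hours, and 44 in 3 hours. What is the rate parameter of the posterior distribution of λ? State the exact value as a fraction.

Total count: 63 + 88 + 75 + 14 + 235 + 57 + 30 + 107 = 669.
Total exposure: 2 + 5 + 2 + 1 + 6 + 3 + 1 + 3 = 23 hours.
After the first batch: Gamma(15 + 669, 1 + 23) = Gamma(684, 24).
Total count: 82 + 42 + 22 + 59 + 96 + 19 + 44 = 364.
Total exposure: 5 + 4 + 2.5 + 4 + 5.5 + 1.5 + 3 = 25.5 hours.
After the second batch: Gamma(684 + 364, 24 + 25.5) = Gamma(1048, 99/2).

99/2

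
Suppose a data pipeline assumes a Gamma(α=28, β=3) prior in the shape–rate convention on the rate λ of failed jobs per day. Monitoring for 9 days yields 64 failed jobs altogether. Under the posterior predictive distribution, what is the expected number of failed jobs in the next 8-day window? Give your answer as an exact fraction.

Total count 64 over total exposure 9 days.
Gamma(α, β) with Poisson data over total exposure Σt gives posterior Gamma(α+Σx, β+Σt) = Gamma(92, 12).
Predictive mean over an 8-day window = T·E[λ|data] = 8·92/12 = 184/3.

184/3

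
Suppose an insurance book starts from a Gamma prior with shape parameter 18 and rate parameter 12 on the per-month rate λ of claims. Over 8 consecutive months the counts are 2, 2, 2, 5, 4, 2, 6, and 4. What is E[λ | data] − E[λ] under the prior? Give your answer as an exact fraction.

Total count: 2 + 2 + 2 + 5 + 4 + 2 + 6 + 4 = 27.
Total exposure: 8 months.
Conjugate update: add total count to the shape and total exposure to the rate, giving Gamma(45, 20).
Posterior mean = 45/20 = 9/4; prior mean = 18/12 = 3/2. Difference = 9/4 − 3/2 = 3/4.

3/4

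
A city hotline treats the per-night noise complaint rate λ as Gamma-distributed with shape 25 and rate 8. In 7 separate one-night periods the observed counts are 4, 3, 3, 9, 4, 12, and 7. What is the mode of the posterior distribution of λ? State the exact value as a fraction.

22/5

Total count: 4 + 3 + 3 + 9 + 4 + 12 + 7 = 42.
Total exposure: 7 nights.
By Gamma–Poisson conjugacy, the posterior is Gamma(α + Σx, β + Σt) = Gamma(25 + 42, 8 + 7) = Gamma(67, 15).
Posterior mode = (α'−1)/β' = 66/15 = 22/5.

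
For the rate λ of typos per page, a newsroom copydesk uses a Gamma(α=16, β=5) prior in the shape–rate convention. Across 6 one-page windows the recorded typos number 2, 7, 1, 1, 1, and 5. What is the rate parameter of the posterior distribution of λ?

Total count: 2 + 7 + 1 + 1 + 1 + 5 = 17.
Total exposure: 6 pages.
Gamma(α, β) with Poisson data over total exposure Σt gives posterior Gamma(α+Σx, β+Σt) = Gamma(33, 11).

11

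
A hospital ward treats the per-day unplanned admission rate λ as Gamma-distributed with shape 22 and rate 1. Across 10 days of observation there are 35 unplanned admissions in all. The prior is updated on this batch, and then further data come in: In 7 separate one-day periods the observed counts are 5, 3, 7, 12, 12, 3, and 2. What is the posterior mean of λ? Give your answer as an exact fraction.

Total count 35 over total exposure 10 days.
After the first batch: Gamma(22 + 35, 1 + 10) = Gamma(57, 11).
Total count: 5 + 3 + 7 + 12 + 12 + 3 + 2 = 44.
Total exposure: 7 days.
After the second batch: Gamma(57 + 44, 11 + 7) = Gamma(101, 18).
Posterior mean = α'/β' = 101/18.

101/18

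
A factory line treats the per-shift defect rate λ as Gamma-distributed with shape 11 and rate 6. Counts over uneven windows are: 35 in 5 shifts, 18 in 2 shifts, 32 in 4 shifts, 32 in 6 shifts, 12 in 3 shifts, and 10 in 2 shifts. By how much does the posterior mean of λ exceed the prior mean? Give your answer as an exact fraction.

74/21

Total count: 35 + 18 + 32 + 32 + 12 + 10 = 139.
Total exposure: 5 + 2 + 4 + 6 + 3 + 2 = 22 shifts.
By Gamma–Poisson conjugacy, the posterior is Gamma(α + Σx, β + Σt) = Gamma(11 + 139, 6 + 22) = Gamma(150, 28).
Posterior mean = 150/28 = 75/14; prior mean = 11/6 = 11/6. Difference = 75/14 − 11/6 = 74/21.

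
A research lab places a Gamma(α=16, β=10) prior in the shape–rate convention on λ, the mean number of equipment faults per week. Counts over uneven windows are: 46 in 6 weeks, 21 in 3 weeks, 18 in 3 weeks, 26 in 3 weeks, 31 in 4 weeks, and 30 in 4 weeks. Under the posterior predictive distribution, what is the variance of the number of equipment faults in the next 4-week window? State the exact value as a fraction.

27824/1089

Total count: 46 + 21 + 18 + 26 + 31 + 30 = 172.
Total exposure: 6 + 3 + 3 + 3 + 4 + 4 = 23 weeks.
By Gamma–Poisson conjugacy, the posterior is Gamma(α + Σx, β + Σt) = Gamma(16 + 172, 10 + 23) = Gamma(188, 33).
The posterior predictive for a window of length T is Negative Binomial with variance T·α'·(β'+T)/β'² = 4·188·37/1089 = 27824/1089.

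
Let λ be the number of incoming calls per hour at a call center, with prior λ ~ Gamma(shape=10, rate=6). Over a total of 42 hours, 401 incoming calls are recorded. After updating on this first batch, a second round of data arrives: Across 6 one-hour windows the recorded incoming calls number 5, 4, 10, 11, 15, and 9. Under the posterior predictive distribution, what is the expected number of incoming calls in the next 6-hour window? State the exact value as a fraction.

Total count 401 over total exposure 42 hours.
After the first batch: Gamma(10 + 401, 6 + 42) = Gamma(411, 48).
Total count: 5 + 4 + 10 + 11 + 15 + 9 = 54.
Total exposure: 6 hours.
After the second batch: Gamma(411 + 54, 48 + 6) = Gamma(465, 54).
Predictive mean over a 6-hour window = T·E[λ|data] = 6·465/54 = 155/3.

155/3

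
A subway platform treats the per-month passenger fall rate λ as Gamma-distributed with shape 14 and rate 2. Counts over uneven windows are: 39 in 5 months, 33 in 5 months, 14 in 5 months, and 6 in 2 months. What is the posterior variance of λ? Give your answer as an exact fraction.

106/361

Total count: 39 + 33 + 14 + 6 = 92.
Total exposure: 5 + 5 + 5 + 2 = 17 months.
The Gamma prior is conjugate for the Poisson rate, so λ | data ~ Gamma(14+92, 2+17) = Gamma(106, 19).
Posterior variance = α'/β'² = 106/361.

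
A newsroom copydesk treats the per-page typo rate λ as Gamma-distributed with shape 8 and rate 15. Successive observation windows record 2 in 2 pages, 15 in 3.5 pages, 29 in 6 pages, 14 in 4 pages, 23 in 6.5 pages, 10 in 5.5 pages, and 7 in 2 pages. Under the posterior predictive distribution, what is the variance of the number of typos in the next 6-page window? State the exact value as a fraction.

Total count: 2 + 15 + 29 + 14 + 23 + 10 + 7 = 100.
Total exposure: 2 + 3.5 + 6 + 4 + 6.5 + 5.5 + 2 = 29.5 pages.
By Gamma–Poisson conjugacy, the posterior is Gamma(α + Σx, β + Σt) = Gamma(8 + 100, 15 + 29.5) = Gamma(108, 89/2).
The posterior predictive for a window of length T is Negative Binomial with variance T·α'·(β'+T)/β'² = 6·108·(101/2)/(7921/4) = 130896/7921.

130896/7921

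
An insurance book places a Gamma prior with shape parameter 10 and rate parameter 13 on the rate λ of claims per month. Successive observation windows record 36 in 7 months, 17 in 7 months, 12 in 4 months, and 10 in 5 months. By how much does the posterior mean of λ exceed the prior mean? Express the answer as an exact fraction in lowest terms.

745/468

Total count: 36 + 17 + 12 + 10 = 75.
Total exposure: 7 + 7 + 4 + 5 = 23 months.
Posterior: α' = 10 + 75 = 85, β' = 13 + 23 = 36.
Posterior mean = 85/36 = 85/36; prior mean = 10/13 = 10/13. Difference = 85/36 − 10/13 = 745/468.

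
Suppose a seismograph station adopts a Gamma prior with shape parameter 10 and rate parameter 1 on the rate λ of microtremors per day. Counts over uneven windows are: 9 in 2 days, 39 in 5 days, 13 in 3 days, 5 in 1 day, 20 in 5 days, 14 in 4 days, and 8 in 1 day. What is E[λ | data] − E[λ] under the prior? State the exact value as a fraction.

-51/11

Total count: 9 + 39 + 13 + 5 + 20 + 14 + 8 = 108.
Total exposure: 2 + 5 + 3 + 1 + 5 + 4 + 1 = 21 days.
By Gamma–Poisson conjugacy, the posterior is Gamma(α + Σx, β + Σt) = Gamma(10 + 108, 1 + 21) = Gamma(118, 22).
Posterior mean = 118/22 = 59/11; prior mean = 10/1 = 10. Difference = 59/11 − 10 = -51/11.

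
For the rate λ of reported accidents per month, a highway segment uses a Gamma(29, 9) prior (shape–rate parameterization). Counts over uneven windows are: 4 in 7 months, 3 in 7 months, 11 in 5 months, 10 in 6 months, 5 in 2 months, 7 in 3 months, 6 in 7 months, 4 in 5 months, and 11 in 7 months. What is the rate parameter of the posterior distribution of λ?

Total count: 4 + 3 + 11 + 10 + 5 + 7 + 6 + 4 + 11 = 61.
Total exposure: 7 + 7 + 5 + 6 + 2 + 3 + 7 + 5 + 7 = 49 months.
The Gamma prior is conjugate for the Poisson rate, so λ | data ~ Gamma(29+61, 9+49) = Gamma(90, 58).

58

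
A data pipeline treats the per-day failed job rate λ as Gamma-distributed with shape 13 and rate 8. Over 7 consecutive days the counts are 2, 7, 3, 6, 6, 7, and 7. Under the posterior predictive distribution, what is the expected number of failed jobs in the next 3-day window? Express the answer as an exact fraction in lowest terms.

Total count: 2 + 7 + 3 + 6 + 6 + 7 + 7 = 38.
Total exposure: 7 days.
The Gamma prior is conjugate for the Poisson rate, so λ | data ~ Gamma(13+38, 8+7) = Gamma(51, 15).
Predictive mean over a 3-day window = T·E[λ|data] = 3·51/15 = 51/5.

51/5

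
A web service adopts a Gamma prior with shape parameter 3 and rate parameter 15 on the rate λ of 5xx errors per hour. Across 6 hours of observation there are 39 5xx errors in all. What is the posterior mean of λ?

Total count 39 over total exposure 6 hours.
The Gamma prior is conjugate for the Poisson rate, so λ | data ~ Gamma(3+39, 15+6) = Gamma(42, 21).
Posterior mean = α'/β' = 42/21 = 2.

2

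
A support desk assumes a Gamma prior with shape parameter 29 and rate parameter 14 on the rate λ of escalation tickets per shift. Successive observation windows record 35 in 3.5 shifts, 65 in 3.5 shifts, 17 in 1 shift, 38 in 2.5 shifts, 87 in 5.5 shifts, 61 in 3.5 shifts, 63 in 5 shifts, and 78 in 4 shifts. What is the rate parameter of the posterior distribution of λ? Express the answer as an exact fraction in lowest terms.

85/2

Total count: 35 + 65 + 17 + 38 + 87 + 61 + 63 + 78 = 444.
Total exposure: 3.5 + 3.5 + 1 + 2.5 + 5.5 + 3.5 + 5 + 4 = 28.5 shifts.
Posterior: α' = 29 + 444 = 473, β' = 14 + 28.5 = 85/2.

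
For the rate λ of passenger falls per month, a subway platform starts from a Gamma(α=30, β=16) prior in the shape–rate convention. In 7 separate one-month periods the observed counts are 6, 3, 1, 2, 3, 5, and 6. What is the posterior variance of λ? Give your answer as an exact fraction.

Total count: 6 + 3 + 1 + 2 + 3 + 5 + 6 = 26.
Total exposure: 7 months.
Conjugate update: add total count to the shape and total exposure to the rate, giving Gamma(56, 23).
Posterior variance = α'/β'² = 56/529.

56/529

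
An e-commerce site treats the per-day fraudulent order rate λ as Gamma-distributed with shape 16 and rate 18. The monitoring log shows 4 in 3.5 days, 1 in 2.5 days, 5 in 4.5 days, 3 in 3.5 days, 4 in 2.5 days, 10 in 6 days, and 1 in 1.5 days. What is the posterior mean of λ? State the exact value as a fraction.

22/21

Total count: 4 + 1 + 5 + 3 + 4 + 10 + 1 = 28.
Total exposure: 3.5 + 2.5 + 4.5 + 3.5 + 2.5 + 6 + 1.5 = 24 days.
Conjugate update: add total count to the shape and total exposure to the rate, giving Gamma(44, 42).
Posterior mean = α'/β' = 44/42 = 22/21.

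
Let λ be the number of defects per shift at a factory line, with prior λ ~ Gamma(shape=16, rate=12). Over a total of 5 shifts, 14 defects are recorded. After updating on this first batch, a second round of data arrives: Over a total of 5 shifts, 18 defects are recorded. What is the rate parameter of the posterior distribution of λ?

22

Total count 14 over total exposure 5 shifts.
After the first batch: Gamma(16 + 14, 12 + 5) = Gamma(30, 17).
Total count 18 over total exposure 5 shifts.
After the second batch: Gamma(30 + 18, 17 + 5) = Gamma(48, 22).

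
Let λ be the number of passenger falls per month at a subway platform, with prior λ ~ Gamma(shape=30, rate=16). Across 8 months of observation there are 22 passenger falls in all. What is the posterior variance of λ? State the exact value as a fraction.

Total count 22 over total exposure 8 months.
The Gamma prior is conjugate for the Poisson rate, so λ | data ~ Gamma(30+22, 16+8) = Gamma(52, 24).
Posterior variance = α'/β'² = 52/576 = 13/144.

13/144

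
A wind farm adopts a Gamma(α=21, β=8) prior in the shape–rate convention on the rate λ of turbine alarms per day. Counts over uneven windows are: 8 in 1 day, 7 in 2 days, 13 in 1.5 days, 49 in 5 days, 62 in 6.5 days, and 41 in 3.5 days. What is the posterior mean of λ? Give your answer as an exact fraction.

402/55

Total count: 8 + 7 + 13 + 49 + 62 + 41 = 180.
Total exposure: 1 + 2 + 1.5 + 5 + 6.5 + 3.5 = 19.5 days.
Gamma(α, β) with Poisson data over total exposure Σt gives posterior Gamma(α+Σx, β+Σt) = Gamma(201, 55/2).
Posterior mean = α'/β' = 201/(55/2) = 402/55.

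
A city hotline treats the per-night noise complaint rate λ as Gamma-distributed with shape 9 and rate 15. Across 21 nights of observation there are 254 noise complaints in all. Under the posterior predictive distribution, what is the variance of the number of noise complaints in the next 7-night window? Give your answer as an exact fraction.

Total count 254 over total exposure 21 nights.
Posterior: α' = 9 + 254 = 263, β' = 15 + 21 = 36.
The posterior predictive for a window of length T is Negative Binomial with variance T·α'·(β'+T)/β'² = 7·263·43/1296 = 79163/1296.

79163/1296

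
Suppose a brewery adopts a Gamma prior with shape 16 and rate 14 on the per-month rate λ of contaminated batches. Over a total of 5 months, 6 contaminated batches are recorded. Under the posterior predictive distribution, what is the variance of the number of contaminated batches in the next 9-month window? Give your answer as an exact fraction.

5544/361

Total count 6 over total exposure 5 months.
Posterior: α' = 16 + 6 = 22, β' = 14 + 5 = 19.
The posterior predictive for a window of length T is Negative Binomial with variance T·α'·(β'+T)/β'² = 9·22·28/361 = 5544/361.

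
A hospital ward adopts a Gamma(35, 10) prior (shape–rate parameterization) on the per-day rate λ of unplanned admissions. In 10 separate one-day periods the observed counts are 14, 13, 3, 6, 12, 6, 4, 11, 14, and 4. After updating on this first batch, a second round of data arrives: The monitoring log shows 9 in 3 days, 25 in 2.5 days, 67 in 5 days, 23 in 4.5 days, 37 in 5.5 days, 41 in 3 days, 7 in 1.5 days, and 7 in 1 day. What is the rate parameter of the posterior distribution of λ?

46

Total count: 14 + 13 + 3 + 6 + 12 + 6 + 4 + 11 + 14 + 4 = 87.
Total exposure: 10 days.
After the first batch: Gamma(35 + 87, 10 + 10) = Gamma(122, 20).
Total count: 9 + 25 + 67 + 23 + 37 + 41 + 7 + 7 = 216.
Total exposure: 3 + 2.5 + 5 + 4.5 + 5.5 + 3 + 1.5 + 1 = 26 days.
After the second batch: Gamma(122 + 216, 20 + 26) = Gamma(338, 46).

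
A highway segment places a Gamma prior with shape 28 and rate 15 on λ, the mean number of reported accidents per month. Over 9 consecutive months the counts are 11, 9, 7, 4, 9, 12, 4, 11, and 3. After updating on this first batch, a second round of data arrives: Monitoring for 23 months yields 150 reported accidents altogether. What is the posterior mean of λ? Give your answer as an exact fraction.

248/47

Total count: 11 + 9 + 7 + 4 + 9 + 12 + 4 + 11 + 3 = 70.
Total exposure: 9 months.
After the first batch: Gamma(28 + 70, 15 + 9) = Gamma(98, 24).
Total count 150 over total exposure 23 months.
After the second batch: Gamma(98 + 150, 24 + 23) = Gamma(248, 47).
Posterior mean = α'/β' = 248/47.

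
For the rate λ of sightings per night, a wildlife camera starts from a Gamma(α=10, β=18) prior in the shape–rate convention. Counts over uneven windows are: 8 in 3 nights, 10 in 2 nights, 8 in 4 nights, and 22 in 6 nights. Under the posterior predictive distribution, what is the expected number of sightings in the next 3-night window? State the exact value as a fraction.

58/11

Total count: 8 + 10 + 8 + 22 = 48.
Total exposure: 3 + 2 + 4 + 6 = 15 nights.
Gamma(α, β) with Poisson data over total exposure Σt gives posterior Gamma(α+Σx, β+Σt) = Gamma(58, 33).
Predictive mean over a 3-night window = T·E[λ|data] = 3·58/33 = 58/11.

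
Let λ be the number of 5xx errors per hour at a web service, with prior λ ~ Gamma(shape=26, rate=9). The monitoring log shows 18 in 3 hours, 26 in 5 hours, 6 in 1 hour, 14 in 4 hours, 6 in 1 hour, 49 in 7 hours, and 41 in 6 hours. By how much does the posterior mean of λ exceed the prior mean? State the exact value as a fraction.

41/18

Total count: 18 + 26 + 6 + 14 + 6 + 49 + 41 = 160.
Total exposure: 3 + 5 + 1 + 4 + 1 + 7 + 6 = 27 hours.
Conjugate update: add total count to the shape and total exposure to the rate, giving Gamma(186, 36).
Posterior mean = 186/36 = 31/6; prior mean = 26/9 = 26/9. Difference = 31/6 − 26/9 = 41/18.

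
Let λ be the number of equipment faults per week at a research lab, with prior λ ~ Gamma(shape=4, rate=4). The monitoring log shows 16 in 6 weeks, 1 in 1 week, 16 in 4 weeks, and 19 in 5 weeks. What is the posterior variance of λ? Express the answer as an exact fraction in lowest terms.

7/50

Total count: 16 + 1 + 16 + 19 = 52.
Total exposure: 6 + 1 + 4 + 5 = 16 weeks.
Posterior: α' = 4 + 52 = 56, β' = 4 + 16 = 20.
Posterior variance = α'/β'² = 56/400 = 7/50.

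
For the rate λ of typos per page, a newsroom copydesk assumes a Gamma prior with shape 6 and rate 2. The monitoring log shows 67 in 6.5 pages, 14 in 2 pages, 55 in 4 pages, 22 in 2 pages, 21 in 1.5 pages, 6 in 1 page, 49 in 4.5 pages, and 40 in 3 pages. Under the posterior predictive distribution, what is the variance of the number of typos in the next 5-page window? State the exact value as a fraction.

Total count: 67 + 14 + 55 + 22 + 21 + 6 + 49 + 40 = 274.
Total exposure: 6.5 + 2 + 4 + 2 + 1.5 + 1 + 4.5 + 3 = 24.5 pages.
By Gamma–Poisson conjugacy, the posterior is Gamma(α + Σx, β + Σt) = Gamma(6 + 274, 2 + 24.5) = Gamma(280, 53/2).
The posterior predictive for a window of length T is Negative Binomial with variance T·α'·(β'+T)/β'² = 5·280·(63/2)/(2809/4) = 176400/2809.

176400/2809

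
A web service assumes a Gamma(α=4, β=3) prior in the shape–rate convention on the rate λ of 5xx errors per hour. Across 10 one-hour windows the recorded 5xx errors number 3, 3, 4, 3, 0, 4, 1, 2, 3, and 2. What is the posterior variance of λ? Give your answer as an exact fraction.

Total count: 3 + 3 + 4 + 3 + 0 + 4 + 1 + 2 + 3 + 2 = 25.
Total exposure: 10 hours.
By Gamma–Poisson conjugacy, the posterior is Gamma(α + Σx, β + Σt) = Gamma(4 + 25, 3 + 10) = Gamma(29, 13).
Posterior variance = α'/β'² = 29/169.

29/169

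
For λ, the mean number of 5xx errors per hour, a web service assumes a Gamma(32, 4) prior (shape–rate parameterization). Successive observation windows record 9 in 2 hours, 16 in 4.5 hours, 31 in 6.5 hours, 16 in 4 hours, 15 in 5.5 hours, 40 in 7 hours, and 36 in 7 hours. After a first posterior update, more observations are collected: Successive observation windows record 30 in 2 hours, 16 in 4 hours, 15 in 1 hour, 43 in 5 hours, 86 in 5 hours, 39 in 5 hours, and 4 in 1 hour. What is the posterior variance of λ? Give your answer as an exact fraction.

Total count: 9 + 16 + 31 + 16 + 15 + 40 + 36 = 163.
Total exposure: 2 + 4.5 + 6.5 + 4 + 5.5 + 7 + 7 = 36.5 hours.
After the first batch: Gamma(32 + 163, 4 + 36.5) = Gamma(195, 81/2).
Total count: 30 + 16 + 15 + 43 + 86 + 39 + 4 = 233.
Total exposure: 2 + 4 + 1 + 5 + 5 + 5 + 1 = 23 hours.
After the second batch: Gamma(195 + 233, 81/2 + 23) = Gamma(428, 127/2).
Posterior variance = α'/β'² = 428/(16129/4) = 1712/16129.

1712/16129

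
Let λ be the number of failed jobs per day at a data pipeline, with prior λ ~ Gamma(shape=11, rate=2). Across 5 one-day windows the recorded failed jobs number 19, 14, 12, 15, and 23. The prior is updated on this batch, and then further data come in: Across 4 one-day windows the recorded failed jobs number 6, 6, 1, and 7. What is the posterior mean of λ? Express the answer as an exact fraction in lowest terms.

Total count: 19 + 14 + 12 + 15 + 23 = 83.
Total exposure: 5 days.
After the first batch: Gamma(11 + 83, 2 + 5) = Gamma(94, 7).
Total count: 6 + 6 + 1 + 7 = 20.
Total exposure: 4 days.
After the second batch: Gamma(94 + 20, 7 + 4) = Gamma(114, 11).
Posterior mean = α'/β' = 114/11.

114/11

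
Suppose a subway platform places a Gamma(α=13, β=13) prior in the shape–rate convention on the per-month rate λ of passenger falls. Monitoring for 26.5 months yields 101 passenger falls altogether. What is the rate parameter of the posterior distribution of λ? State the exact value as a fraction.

Total count 101 over total exposure 26.5 months.
The Gamma prior is conjugate for the Poisson rate, so λ | data ~ Gamma(13+101, 13+26.5) = Gamma(114, 79/2).

79/2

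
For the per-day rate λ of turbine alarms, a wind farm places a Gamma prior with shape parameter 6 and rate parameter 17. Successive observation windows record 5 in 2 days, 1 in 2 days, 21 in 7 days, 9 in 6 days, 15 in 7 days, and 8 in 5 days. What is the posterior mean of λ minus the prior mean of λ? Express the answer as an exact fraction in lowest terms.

Total count: 5 + 1 + 21 + 9 + 15 + 8 = 59.
Total exposure: 2 + 2 + 7 + 6 + 7 + 5 = 29 days.
Posterior: α' = 6 + 59 = 65, β' = 17 + 29 = 46.
Posterior mean = 65/46 = 65/46; prior mean = 6/17 = 6/17. Difference = 65/46 − 6/17 = 829/782.

829/782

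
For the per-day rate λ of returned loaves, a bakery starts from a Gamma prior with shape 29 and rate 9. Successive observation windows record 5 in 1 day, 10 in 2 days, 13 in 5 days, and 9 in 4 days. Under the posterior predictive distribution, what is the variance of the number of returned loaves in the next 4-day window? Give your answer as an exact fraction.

2200/147

Total count: 5 + 10 + 13 + 9 = 37.
Total exposure: 1 + 2 + 5 + 4 = 12 days.
By Gamma–Poisson conjugacy, the posterior is Gamma(α + Σx, β + Σt) = Gamma(29 + 37, 9 + 12) = Gamma(66, 21).
The posterior predictive for a window of length T is Negative Binomial with variance T·α'·(β'+T)/β'² = 4·66·25/441 = 2200/147.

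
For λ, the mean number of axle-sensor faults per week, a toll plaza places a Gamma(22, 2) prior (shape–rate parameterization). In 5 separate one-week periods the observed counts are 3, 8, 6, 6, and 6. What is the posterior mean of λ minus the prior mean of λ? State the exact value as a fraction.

Total count: 3 + 8 + 6 + 6 + 6 = 29.
Total exposure: 5 weeks.
The Gamma prior is conjugate for the Poisson rate, so λ | data ~ Gamma(22+29, 2+5) = Gamma(51, 7).
Posterior mean = 51/7 = 51/7; prior mean = 22/2 = 11. Difference = 51/7 − 11 = -26/7.

-26/7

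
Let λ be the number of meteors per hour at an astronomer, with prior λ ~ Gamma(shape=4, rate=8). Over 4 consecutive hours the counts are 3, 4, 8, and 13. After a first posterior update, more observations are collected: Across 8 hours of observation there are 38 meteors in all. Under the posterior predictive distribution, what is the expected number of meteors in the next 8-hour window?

28

Total count: 3 + 4 + 8 + 13 = 28.
Total exposure: 4 hours.
After the first batch: Gamma(4 + 28, 8 + 4) = Gamma(32, 12).
Total count 38 over total exposure 8 hours.
After the second batch: Gamma(32 + 38, 12 + 8) = Gamma(70, 20).
Predictive mean over an 8-hour window = T·E[λ|data] = 8·70/20 = 28.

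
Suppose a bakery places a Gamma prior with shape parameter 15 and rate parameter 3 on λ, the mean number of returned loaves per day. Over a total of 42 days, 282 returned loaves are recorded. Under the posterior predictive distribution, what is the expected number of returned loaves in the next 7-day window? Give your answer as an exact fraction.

231/5

Total count 282 over total exposure 42 days.
Posterior: α' = 15 + 282 = 297, β' = 3 + 42 = 45.
Predictive mean over a 7-day window = T·E[λ|data] = 7·297/45 = 231/5.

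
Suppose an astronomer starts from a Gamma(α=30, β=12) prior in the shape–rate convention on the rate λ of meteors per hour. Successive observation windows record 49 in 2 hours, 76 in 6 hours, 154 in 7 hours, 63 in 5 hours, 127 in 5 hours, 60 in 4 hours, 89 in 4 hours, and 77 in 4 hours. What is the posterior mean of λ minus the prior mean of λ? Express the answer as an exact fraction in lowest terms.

1205/98

Total count: 49 + 76 + 154 + 63 + 127 + 60 + 89 + 77 = 695.
Total exposure: 2 + 6 + 7 + 5 + 5 + 4 + 4 + 4 = 37 hours.
By Gamma–Poisson conjugacy, the posterior is Gamma(α + Σx, β + Σt) = Gamma(30 + 695, 12 + 37) = Gamma(725, 49).
Posterior mean = 725/49 = 725/49; prior mean = 30/12 = 5/2. Difference = 725/49 − 5/2 = 1205/98.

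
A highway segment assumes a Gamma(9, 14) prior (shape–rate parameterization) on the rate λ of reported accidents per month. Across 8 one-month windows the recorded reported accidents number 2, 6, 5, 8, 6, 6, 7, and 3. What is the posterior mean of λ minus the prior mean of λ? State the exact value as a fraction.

265/154

Total count: 2 + 6 + 5 + 8 + 6 + 6 + 7 + 3 = 43.
Total exposure: 8 months.
Posterior: α' = 9 + 43 = 52, β' = 14 + 8 = 22.
Posterior mean = 52/22 = 26/11; prior mean = 9/14 = 9/14. Difference = 26/11 − 9/14 = 265/154.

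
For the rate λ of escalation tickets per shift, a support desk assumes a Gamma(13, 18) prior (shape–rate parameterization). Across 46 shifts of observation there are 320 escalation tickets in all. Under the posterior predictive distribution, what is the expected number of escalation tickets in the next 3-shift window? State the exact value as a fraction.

Total count 320 over total exposure 46 shifts.
Posterior: α' = 13 + 320 = 333, β' = 18 + 46 = 64.
Predictive mean over a 3-shift window = T·E[λ|data] = 3·333/64 = 999/64.

999/64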